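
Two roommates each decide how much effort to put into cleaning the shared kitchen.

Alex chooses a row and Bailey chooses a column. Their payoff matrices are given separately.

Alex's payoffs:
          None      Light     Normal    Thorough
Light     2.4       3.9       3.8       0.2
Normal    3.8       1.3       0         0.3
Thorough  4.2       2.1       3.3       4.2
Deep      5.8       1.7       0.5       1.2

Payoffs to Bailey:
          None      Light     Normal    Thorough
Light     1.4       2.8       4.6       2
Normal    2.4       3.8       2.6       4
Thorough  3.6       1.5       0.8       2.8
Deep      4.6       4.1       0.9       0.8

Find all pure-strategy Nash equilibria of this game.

Check each profile: it is a Nash equilibrium iff no player can strictly gain by switching unilaterally.
(Light, None): Alex can switch to Normal (2.4 → 3.8). Not NE.
(Light, Light): Bailey can switch to Normal (2.8 → 4.6). Not NE.
(Light, Normal): Alex gets 3.8, best alternative 3.3; Bailey gets 4.6, best alternative 2.8. No profitable deviation — NE.
(Light, Thorough): Alex can switch to Normal (0.2 → 0.3). Not NE.
(Normal, None): Alex can switch to Thorough (3.8 → 4.2). Not NE.
(Normal, Light): Alex can switch to Light (1.3 → 3.9). Not NE.
(Normal, Normal): Alex can switch to Light (0 → 3.8). Not NE.
(Normal, Thorough): Alex can switch to Thorough (0.3 → 4.2). Not NE.
(Thorough, None): Alex can switch to Deep (4.2 → 5.8). Not NE.
(Deep, None): Alex gets 5.8, best alternative 4.2; Bailey gets 4.6, best alternative 4.1. No profitable deviation — NE.
(The remaining 6 profiles each have a profitable deviation by the same check.)

(Light, Normal); (Deep, None)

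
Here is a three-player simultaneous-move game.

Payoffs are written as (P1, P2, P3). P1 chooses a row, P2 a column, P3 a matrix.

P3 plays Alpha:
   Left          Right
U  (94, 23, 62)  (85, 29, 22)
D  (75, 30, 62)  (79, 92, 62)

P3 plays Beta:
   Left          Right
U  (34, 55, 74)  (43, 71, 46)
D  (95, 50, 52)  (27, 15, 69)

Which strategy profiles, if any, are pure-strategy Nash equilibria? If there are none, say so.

The unique pure-strategy Nash equilibrium is (U, Right, Beta).

(U, Left, Alpha): P2 can switch to Right (23 → 29). Not NE.
(U, Left, Beta): P1 can switch to D (34 → 95). Not NE.
(U, Right, Alpha): P3 can switch to Beta (22 → 46). Not NE.
(U, Right, Beta): P1 gets 43, best alternative 27; P2 gets 71, best alternative 55; P3 gets 46, best alternative 22. No profitable deviation — NE.
(D, Left, Alpha): P1 can switch to U (75 → 94). Not NE.
(D, Left, Beta): P3 can switch to Alpha (52 → 62). Not NE.
(D, Right, Alpha): P1 can switch to U (79 → 85). Not NE.
(D, Right, Beta): P1 can switch to U (27 → 43). Not NE.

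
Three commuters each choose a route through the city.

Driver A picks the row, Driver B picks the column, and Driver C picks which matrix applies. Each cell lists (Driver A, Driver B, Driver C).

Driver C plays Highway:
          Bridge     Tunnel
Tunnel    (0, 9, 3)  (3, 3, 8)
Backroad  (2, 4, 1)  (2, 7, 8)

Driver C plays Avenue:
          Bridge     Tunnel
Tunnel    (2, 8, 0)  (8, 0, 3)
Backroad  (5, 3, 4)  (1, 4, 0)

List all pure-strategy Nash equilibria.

(Tunnel, Bridge, Highway): Driver A can switch to Backroad (0 → 2). Not NE.
(Tunnel, Bridge, Avenue): Driver A can switch to Backroad (2 → 5). Not NE.
(Tunnel, Tunnel, Highway): Driver B can switch to Bridge (3 → 9). Not NE.
(Tunnel, Tunnel, Avenue): Driver B can switch to Bridge (0 → 8). Not NE.
(Backroad, Bridge, Highway): Driver B can switch to Tunnel (4 → 7). Not NE.
(Backroad, Bridge, Avenue): Driver B can switch to Tunnel (3 → 4). Not NE.
(The remaining 2 profiles each have a profitable deviation by the same check.)

There is no pure-strategy Nash equilibrium.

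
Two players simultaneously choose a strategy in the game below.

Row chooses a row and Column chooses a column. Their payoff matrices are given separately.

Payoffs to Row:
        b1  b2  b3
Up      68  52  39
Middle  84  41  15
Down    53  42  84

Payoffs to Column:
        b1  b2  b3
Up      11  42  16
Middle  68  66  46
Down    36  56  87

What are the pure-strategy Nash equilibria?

Row against b1: payoffs 68, 84, 53 → best response Middle.
Row against b2: payoffs 52, 41, 42 → best response Up.
Row against b3: payoffs 39, 15, 84 → best response Down.
Column against Up: payoffs 11, 42, 16 → best response b2.
Column against Middle: payoffs 68, 66, 46 → best response b1.
Column against Down: payoffs 36, 56, 87 → best response b3.
Mutual best responses: (Up, b2); (Middle, b1); (Down, b3).

Pure-strategy Nash equilibria: (Up, b2), (Middle, b1), (Down, b3)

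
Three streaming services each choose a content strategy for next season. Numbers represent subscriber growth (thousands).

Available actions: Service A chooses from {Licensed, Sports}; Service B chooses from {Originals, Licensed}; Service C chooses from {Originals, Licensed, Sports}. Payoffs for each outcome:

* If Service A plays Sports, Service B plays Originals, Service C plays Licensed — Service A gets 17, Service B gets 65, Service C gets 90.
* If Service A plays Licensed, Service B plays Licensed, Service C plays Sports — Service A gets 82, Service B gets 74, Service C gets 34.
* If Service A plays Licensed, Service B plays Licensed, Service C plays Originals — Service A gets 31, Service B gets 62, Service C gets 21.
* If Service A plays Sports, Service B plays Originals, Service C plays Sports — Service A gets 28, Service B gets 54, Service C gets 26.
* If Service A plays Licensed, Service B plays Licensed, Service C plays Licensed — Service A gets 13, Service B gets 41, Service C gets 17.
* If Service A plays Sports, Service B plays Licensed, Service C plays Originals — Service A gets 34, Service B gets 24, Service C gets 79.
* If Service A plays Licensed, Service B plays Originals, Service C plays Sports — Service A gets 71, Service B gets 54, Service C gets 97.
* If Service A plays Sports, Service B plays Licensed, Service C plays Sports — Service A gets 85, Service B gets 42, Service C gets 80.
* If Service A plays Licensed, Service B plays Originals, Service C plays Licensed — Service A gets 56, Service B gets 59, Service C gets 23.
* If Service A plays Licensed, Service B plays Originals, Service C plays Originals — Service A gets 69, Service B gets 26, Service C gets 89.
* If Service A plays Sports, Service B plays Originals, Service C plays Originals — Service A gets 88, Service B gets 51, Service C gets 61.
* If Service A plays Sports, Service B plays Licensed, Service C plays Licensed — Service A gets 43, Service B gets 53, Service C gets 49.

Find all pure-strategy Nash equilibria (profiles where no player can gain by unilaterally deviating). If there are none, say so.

(Licensed, Originals, Originals): Service A can switch to Sports (69 → 88). Not NE.
(Licensed, Originals, Licensed): Service C can switch to Originals (23 → 89). Not NE.
(Licensed, Originals, Sports): Service B can switch to Licensed (54 → 74). Not NE.
(Licensed, Licensed, Originals): Service A can switch to Sports (31 → 34). Not NE.
(Licensed, Licensed, Licensed): Service A can switch to Sports (13 → 43). Not NE.
(Licensed, Licensed, Sports): Service A can switch to Sports (82 → 85). Not NE.
(The remaining 6 profiles each have a profitable deviation by the same check.)

This game has no pure Nash equilibrium.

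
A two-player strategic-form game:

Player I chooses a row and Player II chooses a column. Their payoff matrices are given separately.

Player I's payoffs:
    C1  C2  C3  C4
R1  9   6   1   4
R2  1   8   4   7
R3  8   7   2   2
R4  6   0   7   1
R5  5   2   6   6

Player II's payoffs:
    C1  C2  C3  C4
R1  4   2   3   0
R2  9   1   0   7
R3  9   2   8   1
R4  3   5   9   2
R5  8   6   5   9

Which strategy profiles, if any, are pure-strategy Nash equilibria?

Check each profile: it is a Nash equilibrium iff no player can strictly gain by switching unilaterally.
(R1, C1): Player I gets 9, best alternative 8; Player II gets 4, best alternative 3. No profitable deviation — NE.
(R1, C2): Player I can switch to R2 (6 → 8). Not NE.
(R1, C3): Player I can switch to R2 (1 → 4). Not NE.
(R1, C4): Player I can switch to R2 (4 → 7). Not NE.
(R2, C1): Player I can switch to R1 (1 → 9). Not NE.
(R2, C2): Player II can switch to C1 (1 → 9). Not NE.
(R2, C3): Player I can switch to R4 (4 → 7). Not NE.
(R4, C3): Player I gets 7, best alternative 6; Player II gets 9, best alternative 5. No profitable deviation — NE.
(The remaining 12 profiles each have a profitable deviation by the same check.)

Pure-strategy Nash equilibria: (R1, C1) and (R4, C3)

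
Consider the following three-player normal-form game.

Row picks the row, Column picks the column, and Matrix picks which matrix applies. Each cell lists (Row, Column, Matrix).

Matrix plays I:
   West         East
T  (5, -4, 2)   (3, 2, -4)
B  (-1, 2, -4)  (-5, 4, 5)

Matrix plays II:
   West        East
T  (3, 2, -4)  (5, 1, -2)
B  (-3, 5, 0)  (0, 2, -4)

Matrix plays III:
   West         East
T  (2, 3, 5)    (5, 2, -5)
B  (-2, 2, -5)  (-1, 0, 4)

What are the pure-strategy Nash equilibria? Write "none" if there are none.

The unique pure-strategy Nash equilibrium is (T, West, III).

(T, West, I): Column can switch to East (-4 → 2). Not NE.
(T, West, II): Matrix can switch to I (-4 → 2). Not NE.
(T, West, III): Row gets 2, best alternative -2; Column gets 3, best alternative 2; Matrix gets 5, best alternative 2. No profitable deviation — NE.
(T, East, I): Matrix can switch to II (-4 → -2). Not NE.
(T, East, II): Column can switch to West (1 → 2). Not NE.
(T, East, III): Column can switch to West (2 → 3). Not NE.
(B, West, I): Row can switch to T (-1 → 5). Not NE.
(B, West, II): Row can switch to T (-3 → 3). Not NE.
(B, West, III): Row can switch to T (-2 → 2). Not NE.
(B, East, I): Row can switch to T (-5 → 3). Not NE.
(B, East, II): Row can switch to T (0 → 5). Not NE.
(The remaining 1 profile has a profitable deviation by the same check.)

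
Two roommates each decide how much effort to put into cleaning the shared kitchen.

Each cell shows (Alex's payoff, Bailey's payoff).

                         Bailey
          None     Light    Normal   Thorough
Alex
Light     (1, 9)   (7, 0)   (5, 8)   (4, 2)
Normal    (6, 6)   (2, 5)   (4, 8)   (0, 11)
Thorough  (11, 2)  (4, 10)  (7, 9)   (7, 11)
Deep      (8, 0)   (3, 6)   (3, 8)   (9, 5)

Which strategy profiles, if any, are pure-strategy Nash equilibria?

none

For each strategy profile, look for a profitable unilateral deviation.
(Light, None): Alex can switch to Normal (1 → 6). Not NE.
(Light, Light): Bailey can switch to None (0 → 9). Not NE.
(Light, Normal): Alex can switch to Thorough (5 → 7). Not NE.
(Light, Thorough): Alex can switch to Thorough (4 → 7). Not NE.
(Normal, None): Alex can switch to Thorough (6 → 11). Not NE.
(Normal, Light): Alex can switch to Light (2 → 7). Not NE.
(Normal, Normal): Alex can switch to Light (4 → 5). Not NE.
(Normal, Thorough): Alex can switch to Light (0 → 4). Not NE.
(The remaining 8 profiles each have a profitable deviation by the same check.)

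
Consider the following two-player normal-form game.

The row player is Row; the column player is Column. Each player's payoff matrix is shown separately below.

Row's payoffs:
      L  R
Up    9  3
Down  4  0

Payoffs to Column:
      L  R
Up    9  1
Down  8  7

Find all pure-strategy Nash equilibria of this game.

Pure NE: (Up, L)

For each player, find the best response to each opponent profile; mutual best responses are the pure NE.
Row against L: payoffs 9, 4 → best response Up.
Row against R: payoffs 3, 0 → best response Up.
Column against Up: payoffs 9, 1 → best response L.
Column against Down: payoffs 8, 7 → best response L.
Mutual best responses: (Up, L).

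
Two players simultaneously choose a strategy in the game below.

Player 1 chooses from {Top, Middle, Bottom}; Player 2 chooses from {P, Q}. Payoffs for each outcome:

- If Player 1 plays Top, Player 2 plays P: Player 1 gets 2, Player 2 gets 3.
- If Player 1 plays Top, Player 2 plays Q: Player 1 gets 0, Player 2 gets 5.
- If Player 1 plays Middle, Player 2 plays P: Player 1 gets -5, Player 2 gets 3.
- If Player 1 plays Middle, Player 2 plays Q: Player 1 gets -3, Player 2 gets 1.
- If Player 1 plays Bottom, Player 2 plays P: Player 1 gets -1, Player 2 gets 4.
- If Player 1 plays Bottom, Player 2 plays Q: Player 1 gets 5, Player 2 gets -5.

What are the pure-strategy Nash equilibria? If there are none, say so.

Player 1 against P: payoffs 2, -5, -1 → best response Top.
Player 1 against Q: payoffs 0, -3, 5 → best response Bottom.
Player 2 against Top: payoffs 3, 5 → best response Q.
Player 2 against Middle: payoffs 3, 1 → best response P.
Player 2 against Bottom: payoffs 4, -5 → best response P.
No profile is a mutual best response for all players.

There is no pure-strategy Nash equilibrium.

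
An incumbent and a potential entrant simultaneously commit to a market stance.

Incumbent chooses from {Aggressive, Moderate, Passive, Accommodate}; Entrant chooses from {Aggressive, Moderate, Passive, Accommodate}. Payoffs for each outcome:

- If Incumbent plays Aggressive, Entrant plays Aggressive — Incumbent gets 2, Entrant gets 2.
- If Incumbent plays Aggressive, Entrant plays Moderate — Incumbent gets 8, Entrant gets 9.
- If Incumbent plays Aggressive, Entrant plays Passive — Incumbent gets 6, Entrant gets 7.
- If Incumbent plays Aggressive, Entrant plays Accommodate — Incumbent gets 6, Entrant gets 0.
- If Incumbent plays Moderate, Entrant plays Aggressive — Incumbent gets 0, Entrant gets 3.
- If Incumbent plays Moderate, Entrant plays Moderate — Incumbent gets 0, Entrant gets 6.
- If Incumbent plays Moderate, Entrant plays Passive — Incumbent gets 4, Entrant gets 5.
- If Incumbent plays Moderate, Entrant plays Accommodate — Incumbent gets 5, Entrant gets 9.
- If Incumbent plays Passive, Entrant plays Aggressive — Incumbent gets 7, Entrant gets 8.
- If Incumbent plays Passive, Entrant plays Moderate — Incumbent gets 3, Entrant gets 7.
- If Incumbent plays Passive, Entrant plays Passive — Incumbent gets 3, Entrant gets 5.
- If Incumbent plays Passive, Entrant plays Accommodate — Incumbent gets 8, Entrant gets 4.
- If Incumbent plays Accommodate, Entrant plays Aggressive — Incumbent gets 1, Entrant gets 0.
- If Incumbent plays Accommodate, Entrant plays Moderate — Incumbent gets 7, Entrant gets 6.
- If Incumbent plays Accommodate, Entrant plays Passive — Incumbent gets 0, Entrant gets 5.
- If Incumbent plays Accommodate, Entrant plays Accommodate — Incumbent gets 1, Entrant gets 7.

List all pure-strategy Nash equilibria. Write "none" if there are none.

Pure-strategy Nash equilibria: (Aggressive, Moderate); (Passive, Aggressive)

Incumbent against Aggressive: payoffs 2, 0, 7, 1 → best response Passive.
Incumbent against Moderate: payoffs 8, 0, 3, 7 → best response Aggressive.
Incumbent against Passive: payoffs 6, 4, 3, 0 → best response Aggressive.
Incumbent against Accommodate: payoffs 6, 5, 8, 1 → best response Passive.
Entrant against Aggressive: payoffs 2, 9, 7, 0 → best response Moderate.
Entrant against Moderate: payoffs 3, 6, 5, 9 → best response Accommodate.
Entrant against Passive: payoffs 8, 7, 5, 4 → best response Aggressive.
Entrant against Accommodate: payoffs 0, 6, 5, 7 → best response Accommodate.
Mutual best responses: (Aggressive, Moderate); (Passive, Aggressive).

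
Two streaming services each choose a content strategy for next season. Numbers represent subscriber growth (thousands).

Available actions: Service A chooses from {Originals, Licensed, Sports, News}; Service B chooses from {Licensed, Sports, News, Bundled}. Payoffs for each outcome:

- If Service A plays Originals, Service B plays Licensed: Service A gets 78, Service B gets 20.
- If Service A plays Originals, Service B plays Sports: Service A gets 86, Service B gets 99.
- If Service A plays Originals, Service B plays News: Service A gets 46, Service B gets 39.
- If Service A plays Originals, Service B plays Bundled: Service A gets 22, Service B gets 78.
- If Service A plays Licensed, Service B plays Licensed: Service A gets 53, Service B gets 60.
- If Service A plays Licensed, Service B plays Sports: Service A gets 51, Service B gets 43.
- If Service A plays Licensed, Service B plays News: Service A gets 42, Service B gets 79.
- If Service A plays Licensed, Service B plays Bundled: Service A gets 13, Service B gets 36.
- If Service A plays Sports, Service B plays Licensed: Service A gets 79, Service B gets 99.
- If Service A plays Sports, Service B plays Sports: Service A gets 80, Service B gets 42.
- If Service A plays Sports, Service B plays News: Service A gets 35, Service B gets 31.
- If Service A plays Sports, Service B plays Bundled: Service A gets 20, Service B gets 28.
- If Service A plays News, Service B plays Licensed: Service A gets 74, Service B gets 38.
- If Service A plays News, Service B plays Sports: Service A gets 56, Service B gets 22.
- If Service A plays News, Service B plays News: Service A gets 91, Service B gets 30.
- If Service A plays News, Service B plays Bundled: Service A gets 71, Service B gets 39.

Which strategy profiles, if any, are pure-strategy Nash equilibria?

For each player, find the best response to each opponent profile; mutual best responses are the pure NE.
Service A against Licensed: payoffs 78, 53, 79, 74 → best response Sports.
Service A against Sports: payoffs 86, 51, 80, 56 → best response Originals.
Service A against News: payoffs 46, 42, 35, 91 → best response News.
Service A against Bundled: payoffs 22, 13, 20, 71 → best response News.
Service B against Originals: payoffs 20, 99, 39, 78 → best response Sports.
Service B against Licensed: payoffs 60, 43, 79, 36 → best response News.
Service B against Sports: payoffs 99, 42, 31, 28 → best response Licensed.
Service B against News: payoffs 38, 22, 30, 39 → best response Bundled.
Mutual best responses: (Originals, Sports); (Sports, Licensed); (News, Bundled).

(Originals, Sports), (Sports, Licensed), (News, Bundled)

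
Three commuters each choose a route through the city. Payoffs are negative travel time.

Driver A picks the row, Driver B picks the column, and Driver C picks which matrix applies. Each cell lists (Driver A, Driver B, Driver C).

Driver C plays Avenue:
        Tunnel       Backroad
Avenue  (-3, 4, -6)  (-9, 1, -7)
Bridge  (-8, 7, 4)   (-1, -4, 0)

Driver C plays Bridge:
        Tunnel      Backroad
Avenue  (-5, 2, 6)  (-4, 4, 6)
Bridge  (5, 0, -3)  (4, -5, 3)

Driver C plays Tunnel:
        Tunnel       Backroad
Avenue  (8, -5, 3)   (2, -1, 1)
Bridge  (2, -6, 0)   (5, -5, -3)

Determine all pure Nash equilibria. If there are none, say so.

There is no pure-strategy Nash equilibrium.

Driver A against (Tunnel, Avenue): payoffs -3, -8 → best response Avenue.
Driver A against (Tunnel, Bridge): payoffs -5, 5 → best response Bridge.
Driver A against (Tunnel, Tunnel): payoffs 8, 2 → best response Avenue.
Driver A against (Backroad, Avenue): payoffs -9, -1 → best response Bridge.
Driver A against (Backroad, Bridge): payoffs -4, 4 → best response Bridge.
Driver A against (Backroad, Tunnel): payoffs 2, 5 → best response Bridge.
Driver B against (Avenue, Avenue): payoffs 4, 1 → best response Tunnel.
Driver B against (Avenue, Bridge): payoffs 2, 4 → best response Backroad.
Driver B against (Avenue, Tunnel): payoffs -5, -1 → best response Backroad.
Driver B against (Bridge, Avenue): payoffs 7, -4 → best response Tunnel.
Driver B against (Bridge, Bridge): payoffs 0, -5 → best response Tunnel.
Driver B against (Bridge, Tunnel): payoffs -6, -5 → best response Backroad.
Driver C against (Avenue, Tunnel): payoffs -6, 6, 3 → best response Bridge.
Driver C against (Avenue, Backroad): payoffs -7, 6, 1 → best response Bridge.
Driver C against (Bridge, Tunnel): payoffs 4, -3, 0 → best response Avenue.
Driver C against (Bridge, Backroad): payoffs 0, 3, -3 → best response Bridge.
No profile is a mutual best response for all players.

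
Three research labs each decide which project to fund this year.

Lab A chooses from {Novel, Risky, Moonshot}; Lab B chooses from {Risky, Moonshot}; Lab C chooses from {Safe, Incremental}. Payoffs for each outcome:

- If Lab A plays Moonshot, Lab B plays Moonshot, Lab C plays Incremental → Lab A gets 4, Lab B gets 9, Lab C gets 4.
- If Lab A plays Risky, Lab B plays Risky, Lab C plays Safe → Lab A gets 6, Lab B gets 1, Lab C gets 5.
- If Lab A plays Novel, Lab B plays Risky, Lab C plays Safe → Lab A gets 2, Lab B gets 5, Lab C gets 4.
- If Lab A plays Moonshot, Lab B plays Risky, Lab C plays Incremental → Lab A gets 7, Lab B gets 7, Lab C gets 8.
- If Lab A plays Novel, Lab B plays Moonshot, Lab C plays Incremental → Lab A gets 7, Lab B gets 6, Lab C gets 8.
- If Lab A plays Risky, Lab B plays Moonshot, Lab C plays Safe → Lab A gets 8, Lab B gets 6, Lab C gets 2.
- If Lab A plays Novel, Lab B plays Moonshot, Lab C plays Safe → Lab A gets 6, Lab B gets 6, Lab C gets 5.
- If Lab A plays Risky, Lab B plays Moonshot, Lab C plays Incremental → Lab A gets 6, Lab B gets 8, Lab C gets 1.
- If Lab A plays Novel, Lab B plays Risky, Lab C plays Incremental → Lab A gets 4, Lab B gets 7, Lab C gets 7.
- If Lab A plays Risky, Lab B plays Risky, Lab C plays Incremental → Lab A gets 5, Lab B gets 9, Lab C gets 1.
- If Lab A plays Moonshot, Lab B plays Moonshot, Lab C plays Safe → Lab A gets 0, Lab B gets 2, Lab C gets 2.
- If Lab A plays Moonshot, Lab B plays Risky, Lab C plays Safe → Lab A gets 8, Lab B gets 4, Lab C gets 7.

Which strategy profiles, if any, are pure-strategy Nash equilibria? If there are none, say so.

Pure NE: (Risky, Moonshot, Safe)

(Novel, Risky, Safe): Lab A can switch to Risky (2 → 6). Not NE.
(Novel, Risky, Incremental): Lab A can switch to Risky (4 → 5). Not NE.
(Novel, Moonshot, Safe): Lab A can switch to Risky (6 → 8). Not NE.
(Novel, Moonshot, Incremental): Lab B can switch to Risky (6 → 7). Not NE.
(Risky, Risky, Safe): Lab A can switch to Moonshot (6 → 8). Not NE.
(Risky, Risky, Incremental): Lab A can switch to Moonshot (5 → 7). Not NE.
(Risky, Moonshot, Safe): Lab A gets 8, best alternative 6; Lab B gets 6, best alternative 1; Lab C gets 2, best alternative 1. No profitable deviation — NE.
(Risky, Moonshot, Incremental): Lab A can switch to Novel (6 → 7). Not NE.
(Moonshot, Risky, Safe): Lab C can switch to Incremental (7 → 8). Not NE.
(Moonshot, Risky, Incremental): Lab B can switch to Moonshot (7 → 9). Not NE.
(Moonshot, Moonshot, Safe): Lab A can switch to Novel (0 → 6). Not NE.
(Moonshot, Moonshot, Incremental): Lab A can switch to Novel (4 → 7). Not NE.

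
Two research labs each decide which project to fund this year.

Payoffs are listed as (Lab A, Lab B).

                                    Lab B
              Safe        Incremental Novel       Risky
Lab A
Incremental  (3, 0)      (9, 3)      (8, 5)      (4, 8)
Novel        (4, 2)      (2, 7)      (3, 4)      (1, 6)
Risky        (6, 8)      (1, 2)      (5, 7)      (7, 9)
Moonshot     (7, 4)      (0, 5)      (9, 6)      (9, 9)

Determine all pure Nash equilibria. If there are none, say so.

(Incremental, Safe): Lab A can switch to Novel (3 → 4). Not NE.
(Incremental, Incremental): Lab B can switch to Novel (3 → 5). Not NE.
(Incremental, Novel): Lab A can switch to Moonshot (8 → 9). Not NE.
(Incremental, Risky): Lab A can switch to Risky (4 → 7). Not NE.
(Novel, Safe): Lab A can switch to Risky (4 → 6). Not NE.
(Novel, Incremental): Lab A can switch to Incremental (2 → 9). Not NE.
(Novel, Novel): Lab A can switch to Incremental (3 → 8). Not NE.
(Novel, Risky): Lab A can switch to Incremental (1 → 4). Not NE.
(Moonshot, Risky): Lab A gets 9, best alternative 7; Lab B gets 9, best alternative 6. No profitable deviation — NE.
(The remaining 7 profiles each have a profitable deviation by the same check.)

Pure NE: (Moonshot, Risky)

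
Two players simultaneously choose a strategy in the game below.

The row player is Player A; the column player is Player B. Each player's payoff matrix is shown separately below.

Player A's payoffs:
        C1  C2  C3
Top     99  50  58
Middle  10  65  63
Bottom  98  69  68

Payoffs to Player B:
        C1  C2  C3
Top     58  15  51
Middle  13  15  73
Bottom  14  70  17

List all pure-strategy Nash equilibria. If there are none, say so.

For each player, find the best response to each opponent profile; mutual best responses are the pure NE.
Player A against C1: payoffs 99, 10, 98 → best response Top.
Player A against C2: payoffs 50, 65, 69 → best response Bottom.
Player A against C3: payoffs 58, 63, 68 → best response Bottom.
Player B against Top: payoffs 58, 15, 51 → best response C1.
Player B against Middle: payoffs 13, 15, 73 → best response C3.
Player B against Bottom: payoffs 14, 70, 17 → best response C2.
Mutual best responses: (Top, C1); (Bottom, C2).

Pure-strategy Nash equilibria: (Top, C1), (Bottom, C2)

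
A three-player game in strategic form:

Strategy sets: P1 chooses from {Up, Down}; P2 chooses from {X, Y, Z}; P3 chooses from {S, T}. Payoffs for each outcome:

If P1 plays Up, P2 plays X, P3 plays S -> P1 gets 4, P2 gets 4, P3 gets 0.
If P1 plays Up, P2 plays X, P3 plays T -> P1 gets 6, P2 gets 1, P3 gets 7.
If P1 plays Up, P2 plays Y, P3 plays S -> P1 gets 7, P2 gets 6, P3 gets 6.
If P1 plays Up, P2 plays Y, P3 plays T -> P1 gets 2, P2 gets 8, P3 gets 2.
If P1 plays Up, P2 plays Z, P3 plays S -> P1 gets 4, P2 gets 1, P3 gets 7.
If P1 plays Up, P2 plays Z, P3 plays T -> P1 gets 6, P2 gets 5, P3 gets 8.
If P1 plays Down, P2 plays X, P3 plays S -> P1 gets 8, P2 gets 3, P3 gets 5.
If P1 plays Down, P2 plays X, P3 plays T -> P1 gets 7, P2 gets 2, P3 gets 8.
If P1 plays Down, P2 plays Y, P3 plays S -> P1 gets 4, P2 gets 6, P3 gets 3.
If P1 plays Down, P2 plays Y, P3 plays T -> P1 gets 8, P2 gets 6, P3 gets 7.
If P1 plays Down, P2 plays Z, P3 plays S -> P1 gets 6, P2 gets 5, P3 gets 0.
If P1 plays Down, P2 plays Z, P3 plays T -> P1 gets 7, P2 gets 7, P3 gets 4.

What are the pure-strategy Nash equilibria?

(Up, X, S): P1 can switch to Down (4 → 8). Not NE.
(Up, X, T): P1 can switch to Down (6 → 7). Not NE.
(Up, Y, S): P1 gets 7, best alternative 4; P2 gets 6, best alternative 4; P3 gets 6, best alternative 2. No profitable deviation — NE.
(Up, Y, T): P1 can switch to Down (2 → 8). Not NE.
(Up, Z, S): P1 can switch to Down (4 → 6). Not NE.
(Up, Z, T): P1 can switch to Down (6 → 7). Not NE.
(Down, X, S): P2 can switch to Y (3 → 6). Not NE.
(Down, X, T): P2 can switch to Y (2 → 6). Not NE.
(Down, Y, S): P1 can switch to Up (4 → 7). Not NE.
(Down, Z, T): P1 gets 7, best alternative 6; P2 gets 7, best alternative 6; P3 gets 4, best alternative 0. No profitable deviation — NE.
(The remaining 2 profiles each have a profitable deviation by the same check.)

(Up, Y, S) and (Down, Z, T)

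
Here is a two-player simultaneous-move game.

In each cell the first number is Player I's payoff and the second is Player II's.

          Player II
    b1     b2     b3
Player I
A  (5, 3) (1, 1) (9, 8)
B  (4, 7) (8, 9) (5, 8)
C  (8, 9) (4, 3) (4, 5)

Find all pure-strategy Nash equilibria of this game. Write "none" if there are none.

Player I against b1: payoffs 5, 4, 8 → best response C.
Player I against b2: payoffs 1, 8, 4 → best response B.
Player I against b3: payoffs 9, 5, 4 → best response A.
Player II against A: payoffs 3, 1, 8 → best response b3.
Player II against B: payoffs 7, 9, 8 → best response b2.
Player II against C: payoffs 9, 3, 5 → best response b1.
Mutual best responses: (A, b3); (B, b2); (C, b1).

The pure Nash equilibria are (A, b3), (B, b2), (C, b1).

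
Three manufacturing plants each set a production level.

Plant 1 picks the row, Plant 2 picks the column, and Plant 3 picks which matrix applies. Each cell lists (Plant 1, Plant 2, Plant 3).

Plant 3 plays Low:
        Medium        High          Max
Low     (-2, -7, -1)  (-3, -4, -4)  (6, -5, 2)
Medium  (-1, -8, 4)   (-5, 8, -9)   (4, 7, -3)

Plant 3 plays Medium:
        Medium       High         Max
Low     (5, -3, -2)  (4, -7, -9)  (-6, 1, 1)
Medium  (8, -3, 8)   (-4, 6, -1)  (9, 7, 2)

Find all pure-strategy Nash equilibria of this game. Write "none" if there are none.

(Low, High, Low); (Medium, Max, Medium)

For each player, find the best response to each opponent profile; mutual best responses are the pure NE.
Plant 1 against (Medium, Low): payoffs -2, -1 → best response Medium.
Plant 1 against (Medium, Medium): payoffs 5, 8 → best response Medium.
Plant 1 against (High, Low): payoffs -3, -5 → best response Low.
Plant 1 against (High, Medium): payoffs 4, -4 → best response Low.
Plant 1 against (Max, Low): payoffs 6, 4 → best response Low.
Plant 1 against (Max, Medium): payoffs -6, 9 → best response Medium.
Plant 2 against (Low, Low): payoffs -7, -4, -5 → best response High.
Plant 2 against (Low, Medium): payoffs -3, -7, 1 → best response Max.
Plant 2 against (Medium, Low): payoffs -8, 8, 7 → best response High.
Plant 2 against (Medium, Medium): payoffs -3, 6, 7 → best response Max.
Plant 3 against (Low, Medium): payoffs -1, -2 → best response Low.
Plant 3 against (Low, High): payoffs -4, -9 → best response Low.
Plant 3 against (Low, Max): payoffs 2, 1 → best response Low.
Plant 3 against (Medium, Medium): payoffs 4, 8 → best response Medium.
Plant 3 against (Medium, High): payoffs -9, -1 → best response Medium.
Plant 3 against (Medium, Max): payoffs -3, 2 → best response Medium.
Mutual best responses: (Low, High, Low); (Medium, Max, Medium).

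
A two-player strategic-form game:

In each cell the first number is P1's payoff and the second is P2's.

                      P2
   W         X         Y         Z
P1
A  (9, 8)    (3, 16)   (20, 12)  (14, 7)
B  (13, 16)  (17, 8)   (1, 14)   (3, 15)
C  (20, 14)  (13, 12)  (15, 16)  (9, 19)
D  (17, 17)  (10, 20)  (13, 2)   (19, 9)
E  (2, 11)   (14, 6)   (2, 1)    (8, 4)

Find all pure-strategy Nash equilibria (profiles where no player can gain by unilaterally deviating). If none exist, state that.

(A, W): P1 can switch to B (9 → 13). Not NE.
(A, X): P1 can switch to B (3 → 17). Not NE.
(A, Y): P2 can switch to X (12 → 16). Not NE.
(A, Z): P1 can switch to D (14 → 19). Not NE.
(B, W): P1 can switch to C (13 → 20). Not NE.
(B, X): P2 can switch to W (8 → 16). Not NE.
(B, Y): P1 can switch to A (1 → 20). Not NE.
(B, Z): P1 can switch to A (3 → 14). Not NE.
(C, W): P2 can switch to Y (14 → 16). Not NE.
(C, X): P1 can switch to B (13 → 17). Not NE.
(The remaining 10 profiles each have a profitable deviation by the same check.)

There is no pure-strategy Nash equilibrium.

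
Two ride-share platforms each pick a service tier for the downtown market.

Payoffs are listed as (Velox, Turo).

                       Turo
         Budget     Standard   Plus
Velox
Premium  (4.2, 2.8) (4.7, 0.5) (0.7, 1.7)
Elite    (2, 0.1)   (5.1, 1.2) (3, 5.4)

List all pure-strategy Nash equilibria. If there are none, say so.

(Premium, Budget): Velox gets 4.2, best alternative 2; Turo gets 2.8, best alternative 1.7. No profitable deviation — NE.
(Premium, Standard): Velox can switch to Elite (4.7 → 5.1). Not NE.
(Premium, Plus): Velox can switch to Elite (0.7 → 3). Not NE.
(Elite, Budget): Velox can switch to Premium (2 → 4.2). Not NE.
(Elite, Standard): Turo can switch to Plus (1.2 → 5.4). Not NE.
(Elite, Plus): Velox gets 3, best alternative 0.7; Turo gets 5.4, best alternative 1.2. No profitable deviation — NE.

Pure-strategy Nash equilibria: (Premium, Budget) and (Elite, Plus)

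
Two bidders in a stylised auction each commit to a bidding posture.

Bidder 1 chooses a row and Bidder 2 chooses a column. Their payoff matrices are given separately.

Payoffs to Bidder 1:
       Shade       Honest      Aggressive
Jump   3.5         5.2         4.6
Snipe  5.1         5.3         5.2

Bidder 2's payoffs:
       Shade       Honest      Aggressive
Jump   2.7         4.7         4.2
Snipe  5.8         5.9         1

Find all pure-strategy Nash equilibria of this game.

(Snipe, Honest)

Mark each player's best response to every combination of opponents' strategies; a profile where every player is best-responding is a pure Nash equilibrium.
Bidder 1 against Shade: payoffs 3.5, 5.1 → best response Snipe.
Bidder 1 against Honest: payoffs 5.2, 5.3 → best response Snipe.
Bidder 1 against Aggressive: payoffs 4.6, 5.2 → best response Snipe.
Bidder 2 against Jump: payoffs 2.7, 4.7, 4.2 → best response Honest.
Bidder 2 against Snipe: payoffs 5.8, 5.9, 1 → best response Honest.
Mutual best responses: (Snipe, Honest).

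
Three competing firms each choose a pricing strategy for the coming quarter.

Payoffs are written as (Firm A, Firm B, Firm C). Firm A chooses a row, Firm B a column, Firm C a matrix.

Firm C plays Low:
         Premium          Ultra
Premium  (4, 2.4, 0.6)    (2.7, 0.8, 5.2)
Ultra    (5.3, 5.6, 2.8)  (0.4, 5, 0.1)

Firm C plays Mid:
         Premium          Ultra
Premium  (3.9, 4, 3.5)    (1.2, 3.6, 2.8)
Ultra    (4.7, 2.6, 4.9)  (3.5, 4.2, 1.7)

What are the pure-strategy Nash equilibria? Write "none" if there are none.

The unique pure-strategy Nash equilibrium is (Ultra, Ultra, Mid).

(Premium, Premium, Low): Firm A can switch to Ultra (4 → 5.3). Not NE.
(Premium, Premium, Mid): Firm A can switch to Ultra (3.9 → 4.7). Not NE.
(Premium, Ultra, Low): Firm B can switch to Premium (0.8 → 2.4). Not NE.
(Premium, Ultra, Mid): Firm A can switch to Ultra (1.2 → 3.5). Not NE.
(Ultra, Premium, Low): Firm C can switch to Mid (2.8 → 4.9). Not NE.
(Ultra, Premium, Mid): Firm B can switch to Ultra (2.6 → 4.2). Not NE.
(Ultra, Ultra, Mid): Firm A gets 3.5, best alternative 1.2; Firm B gets 4.2, best alternative 2.6; Firm C gets 1.7, best alternative 0.1. No profitable deviation — NE.
(The remaining 1 profile has a profitable deviation by the same check.)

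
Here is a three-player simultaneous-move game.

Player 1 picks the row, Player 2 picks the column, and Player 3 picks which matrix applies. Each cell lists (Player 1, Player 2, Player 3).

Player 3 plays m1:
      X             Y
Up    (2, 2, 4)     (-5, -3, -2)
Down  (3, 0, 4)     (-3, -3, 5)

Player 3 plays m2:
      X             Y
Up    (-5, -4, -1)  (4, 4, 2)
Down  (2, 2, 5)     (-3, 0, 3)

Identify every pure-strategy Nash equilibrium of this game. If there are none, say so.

The pure Nash equilibria are (Up, Y, m2), (Down, X, m2).

(Up, X, m1): Player 1 can switch to Down (2 → 3). Not NE.
(Up, X, m2): Player 1 can switch to Down (-5 → 2). Not NE.
(Up, Y, m1): Player 1 can switch to Down (-5 → -3). Not NE.
(Up, Y, m2): Player 1 gets 4, best alternative -3; Player 2 gets 4, best alternative -4; Player 3 gets 2, best alternative -2. No profitable deviation — NE.
(Down, X, m1): Player 3 can switch to m2 (4 → 5). Not NE.
(Down, X, m2): Player 1 gets 2, best alternative -5; Player 2 gets 2, best alternative 0; Player 3 gets 5, best alternative 4. No profitable deviation — NE.
(Down, Y, m1): Player 2 can switch to X (-3 → 0). Not NE.
(Down, Y, m2): Player 1 can switch to Up (-3 → 4). Not NE.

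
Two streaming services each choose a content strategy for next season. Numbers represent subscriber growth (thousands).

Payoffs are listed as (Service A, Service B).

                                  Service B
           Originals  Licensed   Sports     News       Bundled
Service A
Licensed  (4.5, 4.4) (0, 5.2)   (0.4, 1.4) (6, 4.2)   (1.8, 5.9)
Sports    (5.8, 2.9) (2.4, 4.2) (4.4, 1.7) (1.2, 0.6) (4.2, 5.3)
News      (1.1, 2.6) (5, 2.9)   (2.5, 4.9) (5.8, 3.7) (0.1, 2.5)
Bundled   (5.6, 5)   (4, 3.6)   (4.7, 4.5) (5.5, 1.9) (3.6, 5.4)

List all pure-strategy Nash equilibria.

Pure NE: (Sports, Bundled)

(Licensed, Originals): Service A can switch to Sports (4.5 → 5.8). Not NE.
(Licensed, Licensed): Service A can switch to Sports (0 → 2.4). Not NE.
(Licensed, Sports): Service A can switch to Sports (0.4 → 4.4). Not NE.
(Licensed, News): Service B can switch to Originals (4.2 → 4.4). Not NE.
(Licensed, Bundled): Service A can switch to Sports (1.8 → 4.2). Not NE.
(Sports, Originals): Service B can switch to Licensed (2.9 → 4.2). Not NE.
(Sports, Licensed): Service A can switch to News (2.4 → 5). Not NE.
(Sports, Sports): Service A can switch to Bundled (4.4 → 4.7). Not NE.
(Sports, News): Service A can switch to Licensed (1.2 → 6). Not NE.
(Sports, Bundled): Service A gets 4.2, best alternative 3.6; Service B gets 5.3, best alternative 4.2. No profitable deviation — NE.
(News, Originals): Service A can switch to Licensed (1.1 → 4.5). Not NE.
(News, Licensed): Service B can switch to Sports (2.9 → 4.9). Not NE.
(News, Sports): Service A can switch to Sports (2.5 → 4.4). Not NE.
(The remaining 7 profiles each have a profitable deviation by the same check.)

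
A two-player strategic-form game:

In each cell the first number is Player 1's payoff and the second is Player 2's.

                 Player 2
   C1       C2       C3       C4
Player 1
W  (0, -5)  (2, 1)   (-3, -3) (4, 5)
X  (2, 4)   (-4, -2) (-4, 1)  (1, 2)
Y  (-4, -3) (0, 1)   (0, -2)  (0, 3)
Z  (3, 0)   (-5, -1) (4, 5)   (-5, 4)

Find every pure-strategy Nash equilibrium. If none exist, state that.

(W, C1): Player 1 can switch to X (0 → 2). Not NE.
(W, C2): Player 2 can switch to C4 (1 → 5). Not NE.
(W, C3): Player 1 can switch to Y (-3 → 0). Not NE.
(W, C4): Player 1 gets 4, best alternative 1; Player 2 gets 5, best alternative 1. No profitable deviation — NE.
(X, C1): Player 1 can switch to Z (2 → 3). Not NE.
(X, C2): Player 1 can switch to W (-4 → 2). Not NE.
(X, C3): Player 1 can switch to W (-4 → -3). Not NE.
(Z, C3): Player 1 gets 4, best alternative 0; Player 2 gets 5, best alternative 4. No profitable deviation — NE.
(The remaining 8 profiles each have a profitable deviation by the same check.)

Pure-strategy Nash equilibria: (W, C4); (Z, C3)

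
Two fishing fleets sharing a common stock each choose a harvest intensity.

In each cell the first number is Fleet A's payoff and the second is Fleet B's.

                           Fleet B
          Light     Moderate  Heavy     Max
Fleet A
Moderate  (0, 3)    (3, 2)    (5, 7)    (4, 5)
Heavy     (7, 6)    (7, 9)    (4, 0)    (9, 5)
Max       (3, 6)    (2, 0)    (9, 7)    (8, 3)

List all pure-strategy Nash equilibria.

Pure-strategy Nash equilibria: (Heavy, Moderate); (Max, Heavy)

Fleet A against Light: payoffs 0, 7, 3 → best response Heavy.
Fleet A against Moderate: payoffs 3, 7, 2 → best response Heavy.
Fleet A against Heavy: payoffs 5, 4, 9 → best response Max.
Fleet A against Max: payoffs 4, 9, 8 → best response Heavy.
Fleet B against Moderate: payoffs 3, 2, 7, 5 → best response Heavy.
Fleet B against Heavy: payoffs 6, 9, 0, 5 → best response Moderate.
Fleet B against Max: payoffs 6, 0, 7, 3 → best response Heavy.
Mutual best responses: (Heavy, Moderate); (Max, Heavy).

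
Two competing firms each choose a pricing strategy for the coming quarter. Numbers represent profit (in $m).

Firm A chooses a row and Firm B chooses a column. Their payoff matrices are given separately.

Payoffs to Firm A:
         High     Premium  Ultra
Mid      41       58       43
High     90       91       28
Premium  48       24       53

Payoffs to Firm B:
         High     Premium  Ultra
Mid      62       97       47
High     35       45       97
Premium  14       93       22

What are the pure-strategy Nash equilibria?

No pure-strategy Nash equilibrium.

Firm A against High: payoffs 41, 90, 48 → best response High.
Firm A against Premium: payoffs 58, 91, 24 → best response High.
Firm A against Ultra: payoffs 43, 28, 53 → best response Premium.
Firm B against Mid: payoffs 62, 97, 47 → best response Premium.
Firm B against High: payoffs 35, 45, 97 → best response Ultra.
Firm B against Premium: payoffs 14, 93, 22 → best response Premium.
No profile is a mutual best response for all players.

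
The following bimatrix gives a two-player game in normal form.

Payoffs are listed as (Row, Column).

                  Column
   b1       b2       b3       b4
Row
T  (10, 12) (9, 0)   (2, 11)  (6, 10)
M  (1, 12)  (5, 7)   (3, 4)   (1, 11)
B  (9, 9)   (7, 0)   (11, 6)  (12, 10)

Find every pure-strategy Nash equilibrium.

Row against b1: payoffs 10, 1, 9 → best response T.
Row against b2: payoffs 9, 5, 7 → best response T.
Row against b3: payoffs 2, 3, 11 → best response B.
Row against b4: payoffs 6, 1, 12 → best response B.
Column against T: payoffs 12, 0, 11, 10 → best response b1.
Column against M: payoffs 12, 7, 4, 11 → best response b1.
Column against B: payoffs 9, 0, 6, 10 → best response b4.
Mutual best responses: (T, b1); (B, b4).

The pure Nash equilibria are (T, b1); (B, b4).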